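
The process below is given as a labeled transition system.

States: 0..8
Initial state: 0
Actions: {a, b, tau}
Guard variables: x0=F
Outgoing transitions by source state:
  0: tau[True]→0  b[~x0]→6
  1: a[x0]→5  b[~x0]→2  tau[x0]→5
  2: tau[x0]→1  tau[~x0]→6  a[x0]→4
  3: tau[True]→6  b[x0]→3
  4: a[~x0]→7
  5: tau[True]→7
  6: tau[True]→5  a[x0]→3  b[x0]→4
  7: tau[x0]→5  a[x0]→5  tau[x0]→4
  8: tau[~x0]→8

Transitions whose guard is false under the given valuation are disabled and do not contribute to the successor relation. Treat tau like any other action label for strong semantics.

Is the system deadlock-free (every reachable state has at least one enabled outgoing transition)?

Answer: DEADLOCK at state 7

Working:
Reachable = {0,5,6,7}
  0: b→6  tau→0  [2 exit(s)]
  5: tau→7  [1 exit(s)]
  6: tau→5  [1 exit(s)]
  7: ∅  [deadlock]
Path to 7: b·tau·tau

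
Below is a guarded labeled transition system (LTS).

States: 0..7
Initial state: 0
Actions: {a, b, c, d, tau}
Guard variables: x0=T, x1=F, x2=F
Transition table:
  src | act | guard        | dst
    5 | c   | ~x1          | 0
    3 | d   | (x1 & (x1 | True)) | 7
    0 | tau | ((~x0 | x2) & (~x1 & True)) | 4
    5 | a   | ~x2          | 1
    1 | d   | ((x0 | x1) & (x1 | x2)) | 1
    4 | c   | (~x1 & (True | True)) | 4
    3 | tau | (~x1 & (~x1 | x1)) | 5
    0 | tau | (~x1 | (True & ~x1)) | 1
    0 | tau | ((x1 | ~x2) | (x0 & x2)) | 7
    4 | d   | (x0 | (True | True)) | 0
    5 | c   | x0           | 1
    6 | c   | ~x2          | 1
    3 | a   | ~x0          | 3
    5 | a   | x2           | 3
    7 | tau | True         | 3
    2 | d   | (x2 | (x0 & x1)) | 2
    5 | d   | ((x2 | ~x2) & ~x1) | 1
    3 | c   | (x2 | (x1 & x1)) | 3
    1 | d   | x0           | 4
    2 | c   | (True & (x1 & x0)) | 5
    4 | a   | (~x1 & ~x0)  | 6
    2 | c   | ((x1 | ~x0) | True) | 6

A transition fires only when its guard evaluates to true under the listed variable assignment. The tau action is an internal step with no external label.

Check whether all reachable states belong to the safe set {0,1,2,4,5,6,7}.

Inv-set: {0,1,2,4,5,6,7}
R = {0,1,3,4,5,7}
  0: safe
  1: safe
  3: VIOLATES
  4: safe
  5: safe
  7: safe
reach 3 via tau·tau — violates

Answer: INVARIANT VIOLATED at state 3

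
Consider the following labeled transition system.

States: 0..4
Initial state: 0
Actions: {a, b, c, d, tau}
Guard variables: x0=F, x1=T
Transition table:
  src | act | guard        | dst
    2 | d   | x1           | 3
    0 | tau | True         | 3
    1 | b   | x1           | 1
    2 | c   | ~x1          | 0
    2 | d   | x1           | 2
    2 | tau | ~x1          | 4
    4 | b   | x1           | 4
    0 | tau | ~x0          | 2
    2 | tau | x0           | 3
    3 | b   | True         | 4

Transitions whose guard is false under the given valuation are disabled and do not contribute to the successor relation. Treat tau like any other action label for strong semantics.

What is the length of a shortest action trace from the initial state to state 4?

Layered search for 4:
  depth 0: {0}
  depth 1: {2,3}
  depth 2: {4}
first hit 4 at d=2 via tau·b

Answer: 2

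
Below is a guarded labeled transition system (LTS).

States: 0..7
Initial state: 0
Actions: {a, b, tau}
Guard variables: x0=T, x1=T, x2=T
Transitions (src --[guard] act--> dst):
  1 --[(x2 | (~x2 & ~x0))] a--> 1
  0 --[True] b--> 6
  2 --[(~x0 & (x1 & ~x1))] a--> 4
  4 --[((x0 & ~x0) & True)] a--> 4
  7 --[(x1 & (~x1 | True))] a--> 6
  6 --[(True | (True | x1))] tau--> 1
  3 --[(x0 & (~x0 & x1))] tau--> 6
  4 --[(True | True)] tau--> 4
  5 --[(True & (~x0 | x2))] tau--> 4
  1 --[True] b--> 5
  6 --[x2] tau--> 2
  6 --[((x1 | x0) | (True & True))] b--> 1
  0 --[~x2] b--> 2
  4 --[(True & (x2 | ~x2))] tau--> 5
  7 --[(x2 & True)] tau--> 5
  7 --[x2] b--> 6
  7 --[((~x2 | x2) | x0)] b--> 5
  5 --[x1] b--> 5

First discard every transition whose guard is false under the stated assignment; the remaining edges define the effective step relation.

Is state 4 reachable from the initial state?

Answer: REACHABLE

Trace:
After dropping false guards: 14 live edges.
depth 0: {0}
depth 1: {6}  now seen {0,6}
depth 2: {1,2}  now seen {0,1,2,6}
depth 3: {5}  now seen {0,1,2,5,6}
depth 4: {4}  now seen {0,1,2,4,5,6}
R = {0,1,2,4,5,6}
trace reaching 4: b·tau·b·tau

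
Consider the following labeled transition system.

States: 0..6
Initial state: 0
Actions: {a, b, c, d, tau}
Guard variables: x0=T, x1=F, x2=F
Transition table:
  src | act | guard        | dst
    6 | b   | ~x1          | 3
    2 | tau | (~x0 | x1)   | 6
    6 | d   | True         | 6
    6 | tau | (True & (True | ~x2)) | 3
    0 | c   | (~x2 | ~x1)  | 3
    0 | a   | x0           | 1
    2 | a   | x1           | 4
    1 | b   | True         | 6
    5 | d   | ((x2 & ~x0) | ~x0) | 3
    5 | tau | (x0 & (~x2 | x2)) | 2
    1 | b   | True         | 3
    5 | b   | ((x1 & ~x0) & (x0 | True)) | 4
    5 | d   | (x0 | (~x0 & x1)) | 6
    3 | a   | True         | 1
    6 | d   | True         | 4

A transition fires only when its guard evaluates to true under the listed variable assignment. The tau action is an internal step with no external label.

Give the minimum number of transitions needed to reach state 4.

Answer: 3

Working:
Breadth-first toward 4:
  L0 = {0}
  L1 = {1,3}
  L2 = {6}
  L3 = {4}
first hit 4 at d=3 via a·b·d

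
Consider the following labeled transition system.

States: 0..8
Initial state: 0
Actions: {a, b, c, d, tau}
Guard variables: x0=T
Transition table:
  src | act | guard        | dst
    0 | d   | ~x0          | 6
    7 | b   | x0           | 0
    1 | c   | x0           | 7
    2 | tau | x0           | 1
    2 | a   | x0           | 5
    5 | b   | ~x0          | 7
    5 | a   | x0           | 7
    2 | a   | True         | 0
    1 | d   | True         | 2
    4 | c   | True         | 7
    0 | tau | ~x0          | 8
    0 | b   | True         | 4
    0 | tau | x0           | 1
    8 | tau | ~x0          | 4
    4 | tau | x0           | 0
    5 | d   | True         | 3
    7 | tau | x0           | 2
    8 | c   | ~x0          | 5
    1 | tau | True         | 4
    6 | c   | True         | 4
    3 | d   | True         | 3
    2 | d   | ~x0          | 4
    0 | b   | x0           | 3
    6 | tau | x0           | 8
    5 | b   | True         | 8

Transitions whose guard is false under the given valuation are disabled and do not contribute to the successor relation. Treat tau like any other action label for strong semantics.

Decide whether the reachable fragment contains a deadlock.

Answer: DEADLOCK at state 8

Trace:
Reach set: {0,1,2,3,4,5,7,8}
  0: b→3  b→4  tau→1  [deg 3]
  1: c→7  d→2  tau→4  [deg 3]
  2: a→0  a→5  tau→1  [deg 3]
  3: d→3  [deg 1]
  4: c→7  tau→0  [deg 2]
  5: a→7  b→8  d→3  [deg 3]
  7: b→0  tau→2  [deg 2]
  8: ∅  [deadlock]
trace reaching 8: tau·d·a·b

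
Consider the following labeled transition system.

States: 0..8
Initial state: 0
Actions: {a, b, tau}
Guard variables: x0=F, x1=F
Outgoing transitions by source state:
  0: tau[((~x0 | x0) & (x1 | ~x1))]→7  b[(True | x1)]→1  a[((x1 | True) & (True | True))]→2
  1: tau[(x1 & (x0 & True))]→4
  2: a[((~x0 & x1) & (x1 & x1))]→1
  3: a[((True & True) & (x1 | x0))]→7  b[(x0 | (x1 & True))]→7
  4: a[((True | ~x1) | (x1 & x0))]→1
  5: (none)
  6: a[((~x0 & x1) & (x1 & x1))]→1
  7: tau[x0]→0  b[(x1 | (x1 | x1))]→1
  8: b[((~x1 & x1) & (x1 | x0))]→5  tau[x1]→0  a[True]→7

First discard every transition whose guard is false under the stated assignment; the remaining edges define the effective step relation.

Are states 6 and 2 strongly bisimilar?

Bisimulation quotient by refinement:
  π0 = {{0,1,2,3,4,5,6,7,8}}
  π1 = {{0},{1,2,3,5,6,7},{4,8}}
stable after 2 split(s): 3 block(s)
[6]={1,2,3,5,6,7}  [2]={1,2,3,5,6,7}

Answer: BISIMILAR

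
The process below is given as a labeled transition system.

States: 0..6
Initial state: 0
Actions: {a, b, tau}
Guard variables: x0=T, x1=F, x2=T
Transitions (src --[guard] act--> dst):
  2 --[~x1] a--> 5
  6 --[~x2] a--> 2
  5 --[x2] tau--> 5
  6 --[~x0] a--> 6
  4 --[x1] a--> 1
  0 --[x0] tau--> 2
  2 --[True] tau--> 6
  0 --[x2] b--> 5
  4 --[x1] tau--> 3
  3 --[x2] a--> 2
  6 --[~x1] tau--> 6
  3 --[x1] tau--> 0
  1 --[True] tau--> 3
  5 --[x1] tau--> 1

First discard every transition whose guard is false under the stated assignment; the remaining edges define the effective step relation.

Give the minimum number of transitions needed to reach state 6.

Layered search for 6:
  L0 = {0}
  L1 = {2,5}
  L2 = {6}
6 enters at depth 2; path tau·tau

Answer: 2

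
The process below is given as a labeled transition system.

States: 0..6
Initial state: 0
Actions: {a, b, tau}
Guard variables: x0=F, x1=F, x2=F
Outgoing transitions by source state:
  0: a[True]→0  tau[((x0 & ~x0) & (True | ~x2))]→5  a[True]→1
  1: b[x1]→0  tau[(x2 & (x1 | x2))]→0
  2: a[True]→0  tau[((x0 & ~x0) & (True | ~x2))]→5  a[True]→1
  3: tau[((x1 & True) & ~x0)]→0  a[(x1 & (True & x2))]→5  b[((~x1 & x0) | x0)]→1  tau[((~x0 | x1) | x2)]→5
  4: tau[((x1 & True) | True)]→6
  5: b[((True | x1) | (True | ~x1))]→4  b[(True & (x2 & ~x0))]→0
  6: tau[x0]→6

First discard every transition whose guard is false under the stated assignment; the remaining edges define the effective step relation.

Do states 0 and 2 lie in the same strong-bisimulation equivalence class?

Answer: BISIMILAR

Analysis:
Refine partition for ~:
  round 0: {{0,1,2,3,4,5,6}}
  round 1: {{0,2},{1,6},{3,4},{5}}
  round 2: {{0,2},{1,6},{3},{4},{5}}
5 equivalence class(es) (converged in 3)
0∈{0,2}, 2∈{0,2}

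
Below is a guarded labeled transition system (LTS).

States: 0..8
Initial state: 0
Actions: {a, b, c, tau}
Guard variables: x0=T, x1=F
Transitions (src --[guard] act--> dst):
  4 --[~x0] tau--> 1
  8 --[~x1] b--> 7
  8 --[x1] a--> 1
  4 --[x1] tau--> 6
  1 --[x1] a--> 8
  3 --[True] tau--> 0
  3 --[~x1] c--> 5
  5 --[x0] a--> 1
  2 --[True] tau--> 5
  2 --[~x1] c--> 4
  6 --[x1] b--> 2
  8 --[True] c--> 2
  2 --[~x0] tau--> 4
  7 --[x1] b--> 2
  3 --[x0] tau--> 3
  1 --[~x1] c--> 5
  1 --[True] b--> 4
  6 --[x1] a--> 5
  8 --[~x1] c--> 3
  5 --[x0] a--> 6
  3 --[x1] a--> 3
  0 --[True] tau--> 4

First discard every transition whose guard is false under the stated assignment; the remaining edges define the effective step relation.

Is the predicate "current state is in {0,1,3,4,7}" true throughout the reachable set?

Answer: INVARIANT HOLDS

Analysis:
Safe = {0,1,3,4,7}
Reachable = {0,4}
  0: safe
  4: safe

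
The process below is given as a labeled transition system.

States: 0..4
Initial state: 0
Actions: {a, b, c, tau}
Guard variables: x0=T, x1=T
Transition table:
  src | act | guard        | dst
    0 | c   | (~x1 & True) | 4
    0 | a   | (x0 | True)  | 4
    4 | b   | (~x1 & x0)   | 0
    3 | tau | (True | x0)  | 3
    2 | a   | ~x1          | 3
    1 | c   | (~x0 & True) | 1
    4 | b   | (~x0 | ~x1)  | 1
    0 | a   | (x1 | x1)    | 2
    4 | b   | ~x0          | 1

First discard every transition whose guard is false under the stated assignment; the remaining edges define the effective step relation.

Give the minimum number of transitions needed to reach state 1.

BFS to 1:
  Layer 0: {0}
  Layer 1: {2,4}
1 never appears.

Answer: UNREACHABLE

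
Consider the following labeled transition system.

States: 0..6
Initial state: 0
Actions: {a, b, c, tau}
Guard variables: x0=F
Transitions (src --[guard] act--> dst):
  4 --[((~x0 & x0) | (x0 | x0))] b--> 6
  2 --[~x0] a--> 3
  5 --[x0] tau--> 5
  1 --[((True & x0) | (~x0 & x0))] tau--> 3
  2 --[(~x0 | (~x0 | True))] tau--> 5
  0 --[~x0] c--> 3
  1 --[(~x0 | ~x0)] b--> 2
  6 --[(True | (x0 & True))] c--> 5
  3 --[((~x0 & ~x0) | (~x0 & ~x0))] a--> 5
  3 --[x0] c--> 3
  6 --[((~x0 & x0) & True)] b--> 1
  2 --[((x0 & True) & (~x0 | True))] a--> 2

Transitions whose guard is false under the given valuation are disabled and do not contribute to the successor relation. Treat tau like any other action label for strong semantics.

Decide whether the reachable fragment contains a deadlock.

Answer: DEADLOCK at state 5

Trace:
Reach set: {0,3,5}
  0: c→3  [1 out]
  3: a→5  [1 out]
  5: ∅  [STUCK]
witness 5: c·a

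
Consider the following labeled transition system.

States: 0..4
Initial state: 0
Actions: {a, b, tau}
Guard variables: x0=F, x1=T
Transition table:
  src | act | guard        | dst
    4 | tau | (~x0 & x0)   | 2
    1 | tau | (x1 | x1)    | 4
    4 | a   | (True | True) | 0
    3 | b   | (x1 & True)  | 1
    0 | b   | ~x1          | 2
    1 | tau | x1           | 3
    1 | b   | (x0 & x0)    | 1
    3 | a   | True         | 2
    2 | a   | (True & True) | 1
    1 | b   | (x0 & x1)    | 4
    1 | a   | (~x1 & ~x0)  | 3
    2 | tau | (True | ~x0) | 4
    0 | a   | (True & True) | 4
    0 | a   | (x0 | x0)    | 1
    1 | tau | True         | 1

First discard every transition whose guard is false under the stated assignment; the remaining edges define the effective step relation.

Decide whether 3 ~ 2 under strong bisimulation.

Answer: NOT BISIMILAR

Working:
Compute ~ classes (split until stable):
  P[0] = {{0,1,2,3,4}}
  P[1] = {{0,4},{1},{2},{3}}
Fixed point at round 2; 4 class(es).
[3]={3}  [2]={2}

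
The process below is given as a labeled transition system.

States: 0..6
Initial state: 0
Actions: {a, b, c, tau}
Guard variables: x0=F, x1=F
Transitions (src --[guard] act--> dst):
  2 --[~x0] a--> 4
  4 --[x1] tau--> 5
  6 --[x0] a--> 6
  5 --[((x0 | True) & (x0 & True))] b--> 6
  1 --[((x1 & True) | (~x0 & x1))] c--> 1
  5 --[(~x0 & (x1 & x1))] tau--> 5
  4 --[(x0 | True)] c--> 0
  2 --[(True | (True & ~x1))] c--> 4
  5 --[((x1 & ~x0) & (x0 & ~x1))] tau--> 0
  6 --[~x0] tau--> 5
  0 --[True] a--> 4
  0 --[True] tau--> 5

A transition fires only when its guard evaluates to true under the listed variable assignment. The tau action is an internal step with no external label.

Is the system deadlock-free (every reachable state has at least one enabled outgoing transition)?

Answer: DEADLOCK at state 5

Working:
Reachable = {0,4,5}
  0: a→4  tau→5  [2 exit(s)]
  4: c→0  [1 exit(s)]
  5: ∅  [deadlock]
trace reaching 5: tau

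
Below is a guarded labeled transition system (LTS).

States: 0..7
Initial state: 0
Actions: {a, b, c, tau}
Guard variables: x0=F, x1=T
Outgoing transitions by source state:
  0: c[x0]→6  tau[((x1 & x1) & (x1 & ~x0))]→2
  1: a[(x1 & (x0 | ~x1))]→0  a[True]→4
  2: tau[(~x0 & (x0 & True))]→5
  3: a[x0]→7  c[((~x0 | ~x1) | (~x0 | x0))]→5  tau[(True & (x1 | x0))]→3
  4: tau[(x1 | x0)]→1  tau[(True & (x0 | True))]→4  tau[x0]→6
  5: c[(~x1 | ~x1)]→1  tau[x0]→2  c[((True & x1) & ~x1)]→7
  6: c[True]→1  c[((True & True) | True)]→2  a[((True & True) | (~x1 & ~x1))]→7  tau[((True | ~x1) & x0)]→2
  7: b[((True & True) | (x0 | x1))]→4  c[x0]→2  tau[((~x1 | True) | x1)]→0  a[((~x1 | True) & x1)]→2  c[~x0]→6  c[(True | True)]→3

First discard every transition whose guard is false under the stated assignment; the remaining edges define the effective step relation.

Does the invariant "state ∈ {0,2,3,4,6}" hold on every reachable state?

Safe = {0,2,3,4,6}
Reachable = {0,2}
  0: safe
  2: safe

Answer: INVARIANT HOLDS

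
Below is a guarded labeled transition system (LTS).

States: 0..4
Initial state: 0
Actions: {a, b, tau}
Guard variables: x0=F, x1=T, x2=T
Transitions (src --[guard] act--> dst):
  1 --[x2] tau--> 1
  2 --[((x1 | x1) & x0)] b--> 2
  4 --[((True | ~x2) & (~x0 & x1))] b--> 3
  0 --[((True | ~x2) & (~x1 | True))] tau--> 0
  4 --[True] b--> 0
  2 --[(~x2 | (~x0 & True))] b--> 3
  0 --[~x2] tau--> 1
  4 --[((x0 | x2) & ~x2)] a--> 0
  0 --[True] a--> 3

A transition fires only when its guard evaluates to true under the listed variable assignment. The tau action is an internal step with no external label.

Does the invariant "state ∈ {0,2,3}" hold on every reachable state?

Answer: INVARIANT HOLDS

Analysis:
Allowed set {0,2,3}
Reachable = {0,3}
  0: ✓
  3: ✓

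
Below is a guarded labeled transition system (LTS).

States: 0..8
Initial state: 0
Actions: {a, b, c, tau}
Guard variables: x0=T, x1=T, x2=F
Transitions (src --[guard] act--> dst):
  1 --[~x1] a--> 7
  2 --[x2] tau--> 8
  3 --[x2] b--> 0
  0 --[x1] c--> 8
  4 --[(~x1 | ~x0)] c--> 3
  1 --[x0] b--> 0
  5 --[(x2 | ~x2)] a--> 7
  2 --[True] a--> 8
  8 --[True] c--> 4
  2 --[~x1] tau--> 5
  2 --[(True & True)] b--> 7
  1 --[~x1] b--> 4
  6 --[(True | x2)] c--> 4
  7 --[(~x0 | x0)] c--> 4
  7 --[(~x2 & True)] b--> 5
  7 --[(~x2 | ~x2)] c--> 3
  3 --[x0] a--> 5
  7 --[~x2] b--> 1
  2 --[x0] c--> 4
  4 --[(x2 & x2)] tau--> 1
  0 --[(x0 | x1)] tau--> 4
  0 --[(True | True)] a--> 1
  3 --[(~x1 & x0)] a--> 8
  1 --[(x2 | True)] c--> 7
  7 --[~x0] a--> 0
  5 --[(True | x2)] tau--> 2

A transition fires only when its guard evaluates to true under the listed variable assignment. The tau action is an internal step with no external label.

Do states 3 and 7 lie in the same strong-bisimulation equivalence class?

Refine partition for ~:
  π0 = {{0,1,2,3,4,5,6,7,8}}
  π1 = {{0},{1,7},{2},{3},{4},{5},{6,8}}
  π2 = {{0},{1},{2},{3},{4},{5},{6,8},{7}}
stable after 3 split(s): 8 block(s)
class of 3: {3}; class of 7: {7}

Answer: NOT BISIMILAR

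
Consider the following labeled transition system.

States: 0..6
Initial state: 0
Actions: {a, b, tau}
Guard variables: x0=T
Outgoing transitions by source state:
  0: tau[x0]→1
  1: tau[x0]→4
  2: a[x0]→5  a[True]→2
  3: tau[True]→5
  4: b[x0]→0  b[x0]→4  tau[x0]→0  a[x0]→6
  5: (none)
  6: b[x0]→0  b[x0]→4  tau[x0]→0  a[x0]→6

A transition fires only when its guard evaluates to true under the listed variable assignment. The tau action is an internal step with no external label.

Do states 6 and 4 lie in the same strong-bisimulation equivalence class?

Bisimulation quotient by refinement:
  π0 = {{0,1,2,3,4,5,6}}
  π1 = {{0,1,3},{2},{4,6},{5}}
  π2 = {{0},{1},{2},{3},{4,6},{5}}
6 equivalence class(es) (converged in 3)
[6]={4,6}  [4]={4,6}

Answer: BISIMILAR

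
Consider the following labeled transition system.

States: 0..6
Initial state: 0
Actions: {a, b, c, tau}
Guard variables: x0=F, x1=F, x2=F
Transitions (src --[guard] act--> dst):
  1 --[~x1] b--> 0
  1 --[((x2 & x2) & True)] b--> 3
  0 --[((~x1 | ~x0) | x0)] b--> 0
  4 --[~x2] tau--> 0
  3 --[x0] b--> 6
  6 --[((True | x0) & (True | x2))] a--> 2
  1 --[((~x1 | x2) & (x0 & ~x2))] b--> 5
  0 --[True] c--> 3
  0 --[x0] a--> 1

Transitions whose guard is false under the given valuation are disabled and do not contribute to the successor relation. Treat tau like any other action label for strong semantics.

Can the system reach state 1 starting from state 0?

Guard filter leaves 5 enabled edge(s).
Layer 0: {0}
Layer 1: {3}  now seen {0,3}
R = {0,3}

Answer: UNREACHABLE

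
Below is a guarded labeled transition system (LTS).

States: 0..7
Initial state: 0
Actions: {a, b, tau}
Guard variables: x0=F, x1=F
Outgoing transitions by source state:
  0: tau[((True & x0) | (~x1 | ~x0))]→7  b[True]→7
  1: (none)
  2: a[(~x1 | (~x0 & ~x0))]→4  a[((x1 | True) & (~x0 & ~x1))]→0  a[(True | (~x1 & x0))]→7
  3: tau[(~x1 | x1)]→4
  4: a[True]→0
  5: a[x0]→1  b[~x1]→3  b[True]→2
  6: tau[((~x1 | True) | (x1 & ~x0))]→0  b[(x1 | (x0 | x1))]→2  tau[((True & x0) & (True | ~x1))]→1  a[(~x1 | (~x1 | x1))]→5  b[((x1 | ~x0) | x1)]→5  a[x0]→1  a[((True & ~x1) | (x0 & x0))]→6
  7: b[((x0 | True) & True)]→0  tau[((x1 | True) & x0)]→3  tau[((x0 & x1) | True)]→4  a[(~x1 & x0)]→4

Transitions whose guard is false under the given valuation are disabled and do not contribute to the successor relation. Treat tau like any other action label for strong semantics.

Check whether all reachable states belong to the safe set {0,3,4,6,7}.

Inv-set: {0,3,4,6,7}
R = {0,4,7}
  0: ✓
  4: ✓
  7: ✓

Answer: INVARIANT HOLDS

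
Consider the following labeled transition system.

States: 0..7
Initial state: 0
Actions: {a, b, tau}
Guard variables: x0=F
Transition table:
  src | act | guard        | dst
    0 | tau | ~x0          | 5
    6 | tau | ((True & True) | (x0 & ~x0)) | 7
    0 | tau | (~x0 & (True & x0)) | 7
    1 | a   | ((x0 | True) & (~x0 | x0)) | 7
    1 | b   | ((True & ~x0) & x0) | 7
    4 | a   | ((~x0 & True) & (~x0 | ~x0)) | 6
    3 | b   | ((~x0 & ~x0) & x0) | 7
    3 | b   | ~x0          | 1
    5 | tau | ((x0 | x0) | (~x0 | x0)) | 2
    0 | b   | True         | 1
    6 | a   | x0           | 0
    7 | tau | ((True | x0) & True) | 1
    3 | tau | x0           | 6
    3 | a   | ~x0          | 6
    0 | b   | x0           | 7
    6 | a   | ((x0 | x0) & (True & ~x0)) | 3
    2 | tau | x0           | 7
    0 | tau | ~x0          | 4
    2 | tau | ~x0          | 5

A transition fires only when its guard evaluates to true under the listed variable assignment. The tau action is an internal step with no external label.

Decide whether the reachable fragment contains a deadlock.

Answer: DEADLOCK-FREE

Trace:
R = {0,1,2,4,5,6,7}
  0: b→1  tau→4  tau→5  [3 out]
  1: a→7  [1 out]
  2: tau→5  [1 out]
  4: a→6  [1 out]
  5: tau→2  [1 out]
  6: tau→7  [1 out]
  7: tau→1  [1 out]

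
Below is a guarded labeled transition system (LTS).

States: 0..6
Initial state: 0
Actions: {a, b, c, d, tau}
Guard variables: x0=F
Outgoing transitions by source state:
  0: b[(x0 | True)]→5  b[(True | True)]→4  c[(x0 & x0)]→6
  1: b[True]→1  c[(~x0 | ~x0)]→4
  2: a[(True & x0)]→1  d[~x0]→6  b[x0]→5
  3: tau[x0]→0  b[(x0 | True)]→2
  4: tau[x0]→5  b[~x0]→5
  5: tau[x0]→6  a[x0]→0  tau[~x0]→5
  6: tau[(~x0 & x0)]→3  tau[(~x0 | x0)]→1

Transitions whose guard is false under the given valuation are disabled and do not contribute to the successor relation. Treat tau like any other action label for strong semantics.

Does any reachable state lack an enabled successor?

Answer: DEADLOCK-FREE

Analysis:
R = {0,4,5}
  0: b→4  b→5  [2 exit(s)]
  4: b→5  [1 exit(s)]
  5: tau→5  [1 exit(s)]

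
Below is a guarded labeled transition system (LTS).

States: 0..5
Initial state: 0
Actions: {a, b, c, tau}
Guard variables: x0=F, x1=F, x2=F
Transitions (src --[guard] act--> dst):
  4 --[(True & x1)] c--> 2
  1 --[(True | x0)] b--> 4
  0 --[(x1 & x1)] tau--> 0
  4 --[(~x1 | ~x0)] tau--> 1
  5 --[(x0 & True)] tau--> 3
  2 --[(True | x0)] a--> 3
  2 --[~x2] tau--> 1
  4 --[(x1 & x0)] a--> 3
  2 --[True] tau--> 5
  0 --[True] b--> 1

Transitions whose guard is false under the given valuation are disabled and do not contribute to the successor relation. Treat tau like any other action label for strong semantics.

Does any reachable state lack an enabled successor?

Answer: DEADLOCK-FREE

Trace:
Reachable = {0,1,4}
  0: b→1  [1 out]
  1: b→4  [1 out]
  4: tau→1  [1 out]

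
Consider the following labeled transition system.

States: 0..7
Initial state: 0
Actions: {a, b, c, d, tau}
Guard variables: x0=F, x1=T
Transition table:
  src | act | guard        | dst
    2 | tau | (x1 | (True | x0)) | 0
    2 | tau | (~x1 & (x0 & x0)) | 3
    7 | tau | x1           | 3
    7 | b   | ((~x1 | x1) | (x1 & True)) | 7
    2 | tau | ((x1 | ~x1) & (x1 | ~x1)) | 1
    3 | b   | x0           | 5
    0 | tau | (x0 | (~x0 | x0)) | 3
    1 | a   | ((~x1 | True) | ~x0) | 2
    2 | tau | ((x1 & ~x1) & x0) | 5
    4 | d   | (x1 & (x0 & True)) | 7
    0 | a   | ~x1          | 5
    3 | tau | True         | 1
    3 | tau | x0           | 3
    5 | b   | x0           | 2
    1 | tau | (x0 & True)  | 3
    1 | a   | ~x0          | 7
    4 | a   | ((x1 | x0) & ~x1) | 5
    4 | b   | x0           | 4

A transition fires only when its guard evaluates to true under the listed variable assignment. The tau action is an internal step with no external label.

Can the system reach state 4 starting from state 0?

8 transition(s) survive guard evaluation.
L0 = {0}
L1 = {3}  now seen {0,3}
L2 = {1}  now seen {0,1,3}
L3 = {2,7}  now seen {0,1,2,3,7}
Reachable = {0,1,2,3,7}

Answer: UNREACHABLE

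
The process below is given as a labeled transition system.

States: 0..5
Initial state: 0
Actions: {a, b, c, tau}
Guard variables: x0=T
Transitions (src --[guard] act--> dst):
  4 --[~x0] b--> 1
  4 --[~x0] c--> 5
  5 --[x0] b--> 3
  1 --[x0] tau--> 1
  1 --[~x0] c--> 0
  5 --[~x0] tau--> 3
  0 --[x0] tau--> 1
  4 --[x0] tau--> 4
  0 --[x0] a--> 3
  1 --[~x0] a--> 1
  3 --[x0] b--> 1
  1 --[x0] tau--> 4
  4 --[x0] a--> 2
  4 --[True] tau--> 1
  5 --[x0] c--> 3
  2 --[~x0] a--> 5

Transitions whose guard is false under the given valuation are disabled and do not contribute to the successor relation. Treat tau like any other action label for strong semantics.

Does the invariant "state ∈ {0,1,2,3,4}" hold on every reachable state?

Answer: INVARIANT HOLDS

Trace:
Safe = {0,1,2,3,4}
R = {0,1,2,3,4}
  0: ✓
  1: ✓
  2: ✓
  3: ✓
  4: ✓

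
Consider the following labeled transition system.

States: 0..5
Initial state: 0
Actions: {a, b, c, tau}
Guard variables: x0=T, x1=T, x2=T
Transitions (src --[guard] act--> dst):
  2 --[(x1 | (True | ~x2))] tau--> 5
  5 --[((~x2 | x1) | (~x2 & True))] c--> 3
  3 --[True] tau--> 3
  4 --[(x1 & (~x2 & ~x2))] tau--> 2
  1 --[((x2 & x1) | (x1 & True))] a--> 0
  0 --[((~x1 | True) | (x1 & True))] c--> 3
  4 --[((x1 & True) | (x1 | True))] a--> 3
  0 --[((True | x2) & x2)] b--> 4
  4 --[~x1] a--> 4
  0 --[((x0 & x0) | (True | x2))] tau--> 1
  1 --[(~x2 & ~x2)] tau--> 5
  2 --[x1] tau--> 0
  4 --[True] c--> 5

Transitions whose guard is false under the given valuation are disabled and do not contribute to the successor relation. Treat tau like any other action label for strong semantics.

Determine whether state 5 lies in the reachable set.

10 transition(s) survive guard evaluation.
Layer 0: {0}
Layer 1: {1,3,4}  now seen {0,1,3,4}
Layer 2: {5}  now seen {0,1,3,4,5}
R = {0,1,3,4,5}
witness 5: b·c

Answer: REACHABLE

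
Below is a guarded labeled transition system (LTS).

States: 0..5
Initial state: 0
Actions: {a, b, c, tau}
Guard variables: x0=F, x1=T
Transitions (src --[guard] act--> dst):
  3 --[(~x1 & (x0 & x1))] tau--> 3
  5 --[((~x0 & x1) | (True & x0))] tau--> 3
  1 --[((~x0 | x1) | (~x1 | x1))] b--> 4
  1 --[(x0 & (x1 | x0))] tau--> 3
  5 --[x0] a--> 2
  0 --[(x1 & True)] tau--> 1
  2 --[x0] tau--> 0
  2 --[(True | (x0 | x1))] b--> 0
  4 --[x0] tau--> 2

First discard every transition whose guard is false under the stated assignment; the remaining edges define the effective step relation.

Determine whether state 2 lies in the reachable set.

Answer: UNREACHABLE

Analysis:
4 transition(s) survive guard evaluation.
Layer 0: {0}
Layer 1: {1}  cumulative {0,1}
Layer 2: {4}  cumulative {0,1,4}
R = {0,1,4}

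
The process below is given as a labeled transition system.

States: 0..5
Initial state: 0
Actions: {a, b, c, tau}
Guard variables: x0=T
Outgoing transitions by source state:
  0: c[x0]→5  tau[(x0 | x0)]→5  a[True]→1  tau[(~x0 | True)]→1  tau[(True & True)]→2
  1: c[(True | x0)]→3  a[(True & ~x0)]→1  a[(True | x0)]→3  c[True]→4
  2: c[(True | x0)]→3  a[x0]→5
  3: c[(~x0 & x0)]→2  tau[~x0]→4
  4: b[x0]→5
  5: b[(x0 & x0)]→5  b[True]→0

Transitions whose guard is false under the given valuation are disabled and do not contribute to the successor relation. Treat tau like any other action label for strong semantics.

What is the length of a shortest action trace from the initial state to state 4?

Answer: 2

Working:
Layered search for 4:
  depth 0: {0}
  depth 1: {1,2,5}
  depth 2: {3,4}
4 enters at depth 2; path a·c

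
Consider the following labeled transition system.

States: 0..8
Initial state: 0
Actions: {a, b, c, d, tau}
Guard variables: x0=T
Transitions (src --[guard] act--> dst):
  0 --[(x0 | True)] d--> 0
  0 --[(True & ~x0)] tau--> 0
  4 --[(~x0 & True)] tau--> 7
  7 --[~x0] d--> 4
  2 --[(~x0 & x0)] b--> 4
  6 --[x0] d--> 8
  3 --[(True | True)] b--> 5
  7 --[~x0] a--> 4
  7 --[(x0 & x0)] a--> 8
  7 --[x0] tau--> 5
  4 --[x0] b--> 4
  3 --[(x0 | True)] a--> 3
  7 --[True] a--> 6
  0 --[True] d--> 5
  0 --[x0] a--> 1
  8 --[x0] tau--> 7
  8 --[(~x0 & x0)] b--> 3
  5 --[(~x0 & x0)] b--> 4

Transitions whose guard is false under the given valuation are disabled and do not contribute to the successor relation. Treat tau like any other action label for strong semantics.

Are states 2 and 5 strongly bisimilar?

Refine partition for ~:
  round 0: {{0,1,2,3,4,5,6,7,8}}
  round 1: {{0},{1,2,5},{3},{4},{6},{7},{8}}
stable after 2 split(s): 7 block(s)
[2]={1,2,5}  [5]={1,2,5}

Answer: BISIMILAR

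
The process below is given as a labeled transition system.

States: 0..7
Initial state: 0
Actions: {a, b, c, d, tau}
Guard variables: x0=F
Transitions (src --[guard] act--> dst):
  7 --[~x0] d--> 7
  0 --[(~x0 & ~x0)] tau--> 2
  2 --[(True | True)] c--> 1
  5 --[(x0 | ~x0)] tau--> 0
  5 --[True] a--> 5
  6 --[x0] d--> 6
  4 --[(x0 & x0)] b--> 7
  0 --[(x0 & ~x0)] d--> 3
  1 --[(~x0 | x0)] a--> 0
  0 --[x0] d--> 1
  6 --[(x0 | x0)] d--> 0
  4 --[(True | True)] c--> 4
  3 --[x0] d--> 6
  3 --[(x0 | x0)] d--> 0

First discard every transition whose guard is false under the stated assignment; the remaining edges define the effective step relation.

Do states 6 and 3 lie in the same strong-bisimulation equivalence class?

Answer: BISIMILAR

Analysis:
Bisimulation quotient by refinement:
  round 0: {{0,1,2,3,4,5,6,7}}
  round 1: {{0},{1},{2,4},{3,6},{5},{7}}
  round 2: {{0},{1},{2},{3,6},{4},{5},{7}}
7 equivalence class(es) (converged in 3)
6∈{3,6}, 3∈{3,6}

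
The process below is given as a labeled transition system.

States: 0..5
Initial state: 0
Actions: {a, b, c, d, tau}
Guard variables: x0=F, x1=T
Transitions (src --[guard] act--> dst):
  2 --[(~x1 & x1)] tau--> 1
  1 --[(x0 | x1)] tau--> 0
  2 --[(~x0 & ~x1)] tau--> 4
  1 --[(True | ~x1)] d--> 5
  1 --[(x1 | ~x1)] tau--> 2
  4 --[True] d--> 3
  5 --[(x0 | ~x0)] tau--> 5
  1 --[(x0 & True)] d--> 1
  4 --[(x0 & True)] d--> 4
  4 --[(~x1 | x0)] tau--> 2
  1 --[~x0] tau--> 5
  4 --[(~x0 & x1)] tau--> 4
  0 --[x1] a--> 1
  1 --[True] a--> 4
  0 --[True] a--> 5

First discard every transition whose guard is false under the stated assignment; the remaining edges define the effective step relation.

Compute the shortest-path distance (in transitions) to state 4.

Breadth-first toward 4:
  Layer 0: {0}
  Layer 1: {1,5}
  Layer 2: {2,4}
first hit 4 at d=2 via a·a

Answer: 2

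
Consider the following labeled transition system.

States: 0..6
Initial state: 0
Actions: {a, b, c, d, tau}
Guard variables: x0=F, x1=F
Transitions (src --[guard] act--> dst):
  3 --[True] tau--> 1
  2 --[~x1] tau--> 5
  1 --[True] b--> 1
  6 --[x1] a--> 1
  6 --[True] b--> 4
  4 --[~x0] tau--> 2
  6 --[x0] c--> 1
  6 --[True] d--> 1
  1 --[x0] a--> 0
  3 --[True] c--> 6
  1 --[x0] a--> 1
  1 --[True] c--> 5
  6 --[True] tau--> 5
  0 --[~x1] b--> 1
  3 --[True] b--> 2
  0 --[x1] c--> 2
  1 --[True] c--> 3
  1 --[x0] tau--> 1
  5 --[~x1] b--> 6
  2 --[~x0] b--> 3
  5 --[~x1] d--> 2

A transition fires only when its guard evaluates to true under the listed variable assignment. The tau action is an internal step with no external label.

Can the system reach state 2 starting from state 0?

Answer: REACHABLE

Working:
15 transition(s) survive guard evaluation.
L0 = {0}
L1 = {1}  cumulative {0,1}
L2 = {3,5}  cumulative {0,1,3,5}
L3 = {2,6}  cumulative {0,1,2,3,5,6}
L4 = {4}  cumulative {0,1,2,3,4,5,6}
Reachable = {0,1,2,3,4,5,6}
witness 2: b·c·b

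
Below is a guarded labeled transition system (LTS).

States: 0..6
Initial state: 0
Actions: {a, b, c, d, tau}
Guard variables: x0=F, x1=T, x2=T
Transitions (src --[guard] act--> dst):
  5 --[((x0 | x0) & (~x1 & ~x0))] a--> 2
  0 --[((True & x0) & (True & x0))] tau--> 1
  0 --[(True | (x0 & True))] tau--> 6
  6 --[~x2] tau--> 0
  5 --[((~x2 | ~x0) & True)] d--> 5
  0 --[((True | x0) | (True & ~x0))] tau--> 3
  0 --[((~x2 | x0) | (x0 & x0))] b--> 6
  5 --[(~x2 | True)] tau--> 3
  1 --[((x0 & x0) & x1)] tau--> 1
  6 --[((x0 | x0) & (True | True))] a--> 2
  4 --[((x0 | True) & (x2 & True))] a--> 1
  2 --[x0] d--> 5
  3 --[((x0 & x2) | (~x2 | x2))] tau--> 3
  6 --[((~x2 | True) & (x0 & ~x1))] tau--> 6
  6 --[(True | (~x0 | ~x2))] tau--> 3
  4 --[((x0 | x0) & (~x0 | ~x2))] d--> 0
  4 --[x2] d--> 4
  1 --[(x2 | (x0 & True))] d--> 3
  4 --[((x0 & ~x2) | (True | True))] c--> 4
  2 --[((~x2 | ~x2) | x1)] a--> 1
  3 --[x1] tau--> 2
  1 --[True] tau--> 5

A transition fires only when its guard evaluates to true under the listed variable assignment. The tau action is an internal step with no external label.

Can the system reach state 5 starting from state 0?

Answer: REACHABLE

Trace:
13 transition(s) survive guard evaluation.
Layer 0: {0}
Layer 1: {3,6}  total {0,3,6}
Layer 2: {2}  total {0,2,3,6}
Layer 3: {1}  total {0,1,2,3,6}
Layer 4: {5}  total {0,1,2,3,5,6}
Reach set: {0,1,2,3,5,6}
witness 5: tau·tau·a·tau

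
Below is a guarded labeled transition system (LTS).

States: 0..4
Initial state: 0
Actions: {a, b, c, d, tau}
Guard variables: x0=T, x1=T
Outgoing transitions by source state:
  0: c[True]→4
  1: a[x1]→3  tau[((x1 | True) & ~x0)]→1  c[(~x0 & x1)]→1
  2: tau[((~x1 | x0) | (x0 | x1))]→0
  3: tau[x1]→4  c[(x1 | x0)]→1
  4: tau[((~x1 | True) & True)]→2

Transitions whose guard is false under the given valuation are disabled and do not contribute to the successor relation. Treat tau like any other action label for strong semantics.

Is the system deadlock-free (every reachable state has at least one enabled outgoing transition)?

R = {0,2,4}
  0: c→4  [1 exit(s)]
  2: tau→0  [1 exit(s)]
  4: tau→2  [1 exit(s)]

Answer: DEADLOCK-FREE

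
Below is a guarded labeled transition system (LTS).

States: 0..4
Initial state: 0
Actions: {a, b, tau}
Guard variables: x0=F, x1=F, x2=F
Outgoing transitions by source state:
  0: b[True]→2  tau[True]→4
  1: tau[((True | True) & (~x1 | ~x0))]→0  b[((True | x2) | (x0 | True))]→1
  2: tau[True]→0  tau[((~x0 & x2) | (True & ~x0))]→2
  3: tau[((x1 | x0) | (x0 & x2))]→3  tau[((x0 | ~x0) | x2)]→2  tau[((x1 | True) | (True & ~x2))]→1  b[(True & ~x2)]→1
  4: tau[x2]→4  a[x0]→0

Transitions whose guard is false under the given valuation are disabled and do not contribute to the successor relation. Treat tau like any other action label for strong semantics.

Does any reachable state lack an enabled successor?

Answer: DEADLOCK at state 4

Analysis:
Reachable = {0,2,4}
  0: b→2  tau→4  [deg 2]
  2: tau→0  tau→2  [deg 2]
  4: ∅  [no exit]
witness 4: tau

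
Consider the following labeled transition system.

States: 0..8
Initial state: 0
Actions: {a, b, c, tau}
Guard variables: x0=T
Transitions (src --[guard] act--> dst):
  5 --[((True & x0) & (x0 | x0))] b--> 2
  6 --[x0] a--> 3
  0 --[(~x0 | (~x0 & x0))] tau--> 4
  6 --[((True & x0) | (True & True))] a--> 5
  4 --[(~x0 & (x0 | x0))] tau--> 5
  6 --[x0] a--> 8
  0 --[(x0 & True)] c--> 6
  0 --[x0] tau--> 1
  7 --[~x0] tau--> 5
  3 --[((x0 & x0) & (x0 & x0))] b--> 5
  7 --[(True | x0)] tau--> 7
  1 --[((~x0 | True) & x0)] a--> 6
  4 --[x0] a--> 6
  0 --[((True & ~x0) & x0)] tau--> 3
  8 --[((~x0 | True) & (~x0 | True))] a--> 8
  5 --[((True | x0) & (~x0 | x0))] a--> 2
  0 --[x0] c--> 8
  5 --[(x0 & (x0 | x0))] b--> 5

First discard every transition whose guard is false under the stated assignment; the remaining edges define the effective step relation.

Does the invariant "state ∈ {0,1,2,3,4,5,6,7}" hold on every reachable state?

Answer: INVARIANT VIOLATED at state 8

Trace:
Allowed set {0,1,2,3,4,5,6,7}
R = {0,1,2,3,5,6,8}
  0: safe
  1: safe
  2: safe
  3: safe
  5: safe
  6: safe
  8: outside
witness against invariant: c → 8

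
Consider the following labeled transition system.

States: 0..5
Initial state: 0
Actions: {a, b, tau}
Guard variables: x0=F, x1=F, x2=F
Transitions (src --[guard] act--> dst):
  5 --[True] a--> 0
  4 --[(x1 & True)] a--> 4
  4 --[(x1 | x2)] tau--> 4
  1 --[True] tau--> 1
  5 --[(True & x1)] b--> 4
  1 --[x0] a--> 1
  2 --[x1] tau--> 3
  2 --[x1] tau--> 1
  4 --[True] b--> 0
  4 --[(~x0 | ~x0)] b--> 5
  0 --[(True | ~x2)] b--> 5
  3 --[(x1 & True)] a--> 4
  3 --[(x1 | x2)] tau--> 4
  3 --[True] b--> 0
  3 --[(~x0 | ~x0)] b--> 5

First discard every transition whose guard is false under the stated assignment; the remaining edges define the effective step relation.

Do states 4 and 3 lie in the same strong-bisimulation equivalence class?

Answer: BISIMILAR

Working:
Compute ~ classes (split until stable):
  P[0] = {{0,1,2,3,4,5}}
  P[1] = {{0,3,4},{1},{2},{5}}
  P[2] = {{0},{1},{2},{3,4},{5}}
5 equivalence class(es) (converged in 3)
4∈{3,4}, 3∈{3,4}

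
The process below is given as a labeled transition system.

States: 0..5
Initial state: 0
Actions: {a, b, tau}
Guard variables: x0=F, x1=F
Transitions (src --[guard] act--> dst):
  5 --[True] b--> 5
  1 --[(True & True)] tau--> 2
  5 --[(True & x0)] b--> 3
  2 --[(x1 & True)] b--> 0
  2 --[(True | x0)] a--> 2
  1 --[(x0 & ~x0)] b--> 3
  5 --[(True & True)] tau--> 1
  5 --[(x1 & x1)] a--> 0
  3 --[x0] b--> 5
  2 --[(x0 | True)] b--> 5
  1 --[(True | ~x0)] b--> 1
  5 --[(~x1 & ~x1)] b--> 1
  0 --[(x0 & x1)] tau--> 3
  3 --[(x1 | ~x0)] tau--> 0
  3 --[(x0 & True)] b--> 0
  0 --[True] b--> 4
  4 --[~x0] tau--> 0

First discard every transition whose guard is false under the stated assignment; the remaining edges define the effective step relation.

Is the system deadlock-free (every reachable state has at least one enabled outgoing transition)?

Reach set: {0,4}
  0: b→4  [1 exit(s)]
  4: tau→0  [1 exit(s)]

Answer: DEADLOCK-FREE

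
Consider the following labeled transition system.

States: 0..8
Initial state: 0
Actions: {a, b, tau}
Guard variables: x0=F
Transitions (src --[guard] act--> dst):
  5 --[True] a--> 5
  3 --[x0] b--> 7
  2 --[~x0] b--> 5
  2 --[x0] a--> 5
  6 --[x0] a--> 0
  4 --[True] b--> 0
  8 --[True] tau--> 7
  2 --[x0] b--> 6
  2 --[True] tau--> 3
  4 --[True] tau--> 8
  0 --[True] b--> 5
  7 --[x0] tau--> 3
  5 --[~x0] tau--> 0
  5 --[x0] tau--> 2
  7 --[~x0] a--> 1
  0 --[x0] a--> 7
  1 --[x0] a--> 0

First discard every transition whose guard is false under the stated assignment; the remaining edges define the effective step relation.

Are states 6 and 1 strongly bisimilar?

Answer: BISIMILAR

Working:
Bisimulation quotient by refinement:
  π0 = {{0,1,2,3,4,5,6,7,8}}
  π1 = {{0},{1,3,6},{2,4},{5},{7},{8}}
  π2 = {{0},{1,3,6},{2},{4},{5},{7},{8}}
7 equivalence class(es) (converged in 3)
class of 6: {1,3,6}; class of 1: {1,3,6}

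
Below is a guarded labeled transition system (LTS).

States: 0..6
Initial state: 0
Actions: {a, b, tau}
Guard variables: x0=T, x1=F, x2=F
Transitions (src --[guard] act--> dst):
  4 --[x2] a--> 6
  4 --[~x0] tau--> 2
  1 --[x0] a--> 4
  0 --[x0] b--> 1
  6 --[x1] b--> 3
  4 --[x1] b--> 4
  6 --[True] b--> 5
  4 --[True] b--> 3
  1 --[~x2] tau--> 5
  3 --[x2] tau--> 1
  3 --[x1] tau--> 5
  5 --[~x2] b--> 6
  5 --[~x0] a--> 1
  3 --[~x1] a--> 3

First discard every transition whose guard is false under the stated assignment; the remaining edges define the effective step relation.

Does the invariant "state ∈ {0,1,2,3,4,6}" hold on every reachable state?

Answer: INVARIANT VIOLATED at state 5

Trace:
Safe = {0,1,2,3,4,6}
Reach set: {0,1,3,4,5,6}
  0: safe
  1: safe
  3: safe
  4: safe
  5: VIOLATES
  6: safe
counterexample path to 5: b·tau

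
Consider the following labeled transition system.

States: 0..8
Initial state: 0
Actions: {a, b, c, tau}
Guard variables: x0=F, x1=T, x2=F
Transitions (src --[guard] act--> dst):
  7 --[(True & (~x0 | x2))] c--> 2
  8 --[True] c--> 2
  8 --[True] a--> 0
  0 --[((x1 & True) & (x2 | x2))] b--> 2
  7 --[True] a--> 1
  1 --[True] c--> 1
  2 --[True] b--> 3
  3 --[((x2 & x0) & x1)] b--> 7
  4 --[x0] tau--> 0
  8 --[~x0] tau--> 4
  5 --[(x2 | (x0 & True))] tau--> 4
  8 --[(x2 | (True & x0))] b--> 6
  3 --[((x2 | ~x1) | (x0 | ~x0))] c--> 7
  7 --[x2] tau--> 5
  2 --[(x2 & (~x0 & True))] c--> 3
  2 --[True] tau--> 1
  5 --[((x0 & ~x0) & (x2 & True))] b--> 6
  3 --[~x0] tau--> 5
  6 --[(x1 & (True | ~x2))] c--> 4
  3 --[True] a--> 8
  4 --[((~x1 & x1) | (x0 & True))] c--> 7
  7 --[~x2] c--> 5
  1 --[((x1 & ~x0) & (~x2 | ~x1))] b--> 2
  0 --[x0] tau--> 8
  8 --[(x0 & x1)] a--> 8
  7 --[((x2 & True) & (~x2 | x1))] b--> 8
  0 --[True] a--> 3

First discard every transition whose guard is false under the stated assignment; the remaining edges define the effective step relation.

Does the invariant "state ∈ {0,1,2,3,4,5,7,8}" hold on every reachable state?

Allowed set {0,1,2,3,4,5,7,8}
Reach set: {0,1,2,3,4,5,7,8}
  0: safe
  1: safe
  2: safe
  3: safe
  4: safe
  5: safe
  7: safe
  8: safe

Answer: INVARIANT HOLDS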